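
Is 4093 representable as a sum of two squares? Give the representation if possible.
27² + 58² (a=27, b=58)

Factorization: 4093 = 4093
By Fermat: n is sum of two squares iff every prime p ≡ 3 (mod 4) appears to even power.
All primes ≡ 3 (mod 4) appear to even power.
Search a = 0, 1, 2, … for 4093 - a² a perfect square: first hit at a = 27: 4093 - 729 = 3364 = 58².
4093 = 27² + 58² = 729 + 3364 ✓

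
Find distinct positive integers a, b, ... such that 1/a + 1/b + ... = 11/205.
1/19 + 1/974 + 1/3793730

Greedy algorithm:
11/205: ceiling(205/11) = 19, use 1/19
4/3895: ceiling(3895/4) = 974, use 1/974
1/3793730: ceiling(3793730/1) = 3793730, use 1/3793730
Result: 11/205 = 1/19 + 1/974 + 1/3793730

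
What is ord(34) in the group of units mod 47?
23

47 is prime, so ord(34) divides φ(47) = 46.
Divisors of 46: 1, 2, 23, 46.
Repeated squaring: 34^1 ≡ 34, 34^2 ≡ 28, 34^4 ≡ 32, 34^8 ≡ 37, 34^16 ≡ 6, 34^32 ≡ 36 (mod 47).
Test 34^d mod 47 for each divisor d in increasing order:
34^1 ≡ 34
34^2 ≡ 28
34^23 = 34^16·34^4·34^2·34^1 ≡ 1  ← first divisor giving 1
The order is 23.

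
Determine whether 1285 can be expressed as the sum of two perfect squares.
14² + 33² (a=14, b=33)

Factorization: 1285 = 5 × 257
By Fermat: n is sum of two squares iff every prime p ≡ 3 (mod 4) appears to even power.
All primes ≡ 3 (mod 4) appear to even power.
Search a = 0, 1, 2, … for 1285 - a² a perfect square: first hit at a = 14: 1285 - 196 = 1089 = 33².
1285 = 14² + 33² = 196 + 1089 ✓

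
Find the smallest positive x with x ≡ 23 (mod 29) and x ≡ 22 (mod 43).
1183

Using Chinese Remainder Theorem:
M = 29 × 43 = 1247
M1 = 43, M2 = 29
y1 = 43^(-1) mod 29 = 27
y2 = 29^(-1) mod 43 = 3
x = (23×43×27 + 22×29×3) mod 1247 = 1183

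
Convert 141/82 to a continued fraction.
[1; 1, 2, 1, 1, 3, 3]

Euclidean algorithm steps:
141 = 1 × 82 + 59
82 = 1 × 59 + 23
59 = 2 × 23 + 13
23 = 1 × 13 + 10
13 = 1 × 10 + 3
10 = 3 × 3 + 1
3 = 3 × 1 + 0
Continued fraction: [1; 1, 2, 1, 1, 3, 3]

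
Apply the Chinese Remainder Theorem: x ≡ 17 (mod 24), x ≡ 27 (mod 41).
929

Using Chinese Remainder Theorem:
M = 24 × 41 = 984
M1 = 41, M2 = 24
y1 = 41^(-1) mod 24 = 17
y2 = 24^(-1) mod 41 = 12
x = (17×41×17 + 27×24×12) mod 984 = 929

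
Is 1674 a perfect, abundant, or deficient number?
abundant

Proper divisors of 1674: sum = 1 + 2 + 3 + 6 + 9 + 18 + 27 + 31 + 54 + 62 + 93 + 186 + 279 + 558 + 837 = 2166
Since 2166 > 1674, 1674 is abundant.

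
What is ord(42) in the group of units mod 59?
58

59 is prime, so ord(42) divides φ(59) = 58.
Divisors of 58: 1, 2, 29, 58.
Repeated squaring: 42^1 ≡ 42, 42^2 ≡ 53, 42^4 ≡ 36, 42^8 ≡ 57, 42^16 ≡ 4, 42^32 ≡ 16 (mod 59).
Test 42^d mod 59 for each divisor d in increasing order:
42^1 ≡ 42
42^2 ≡ 53
42^29 = 42^16·42^8·42^4·42^1 ≡ 58
42^58 = 42^32·42^16·42^8·42^2 ≡ 1  ← first divisor giving 1
The order is 58.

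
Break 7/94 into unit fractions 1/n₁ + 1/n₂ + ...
1/14 + 1/329

Greedy algorithm:
7/94: ceiling(94/7) = 14, use 1/14
1/329: ceiling(329/1) = 329, use 1/329
Result: 7/94 = 1/14 + 1/329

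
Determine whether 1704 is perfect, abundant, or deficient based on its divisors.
abundant

Proper divisors of 1704: sum = 1 + 2 + 3 + 4 + 6 + 8 + 12 + 24 + 71 + 142 + 213 + 284 + 426 + 568 + 852 = 2616
Since 2616 > 1704, 1704 is abundant.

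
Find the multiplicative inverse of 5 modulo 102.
41

gcd(5, 102) = 1, so the inverse exists.
Extended Euclidean algorithm on (102, 5):
102 = 20 × 5 + 2  ⟹  2 = (1)·102 + (-20)·5
5 = 2 × 2 + 1  ⟹  1 = (-2)·102 + (41)·5
So (41)·5 ≡ 1 (mod 102), i.e. 5^(-1) ≡ 41 (mod 102).
Check: 5 × 41 = 205 ≡ 1 (mod 102)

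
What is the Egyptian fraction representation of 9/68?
1/8 + 1/136

Greedy algorithm:
9/68: ceiling(68/9) = 8, use 1/8
1/136: ceiling(136/1) = 136, use 1/136
Result: 9/68 = 1/8 + 1/136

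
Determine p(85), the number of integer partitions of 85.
30167357

p(n) counts ways to write n as a sum of positive integers (order ignored).
Euler's pentagonal recurrence: p(k) = p(k-1) + p(k-2) - p(k-5) - p(k-7) + p(k-12) + p(k-15) - ... (offsets j(3j∓1)/2, signs ++--, p(0)=1, p(<0)=0).
DP table for k = 0..84: p(0)=1, p(1)=1, p(2)=2, p(3)=3, p(4)=5, p(5)=7, p(6)=11, p(7)=15, p(8)=22, p(9)=30, p(10)=42, p(11)=56, p(12)=77, p(13)=101, p(14)=135, p(15)=176, p(16)=231, p(17)=297, p(18)=385, p(19)=490, p(20)=627, p(21)=792, p(22)=1002, p(23)=1255, p(24)=1575, p(25)=1958, p(26)=2436, p(27)=3010, p(28)=3718, p(29)=4565, p(30)=5604, p(31)=6842, p(32)=8349, p(33)=10143, p(34)=12310, p(35)=14883, p(36)=17977, p(37)=21637, p(38)=26015, p(39)=31185, p(40)=37338, p(41)=44583, p(42)=53174, p(43)=63261, p(44)=75175, p(45)=89134, p(46)=105558, p(47)=124754, p(48)=147273, p(49)=173525, p(50)=204226, p(51)=239943, p(52)=281589, p(53)=329931, p(54)=386155, p(55)=451276, p(56)=526823, p(57)=614154, p(58)=715220, p(59)=831820, p(60)=966467, p(61)=1121505, p(62)=1300156, p(63)=1505499, p(64)=1741630, p(65)=2012558, p(66)=2323520, p(67)=2679689, p(68)=3087735, p(69)=3554345, p(70)=4087968, p(71)=4697205, p(72)=5392783, p(73)=6185689, p(74)=7089500, p(75)=8118264, p(76)=9289091, p(77)=10619863, p(78)=12132164, p(79)=13848650, p(80)=15796476, p(81)=18004327, p(82)=20506255, p(83)=23338469, p(84)=26543660.
Final step: p(85) = p(84) + p(83) - p(80) - p(78) + p(73) + p(70) - p(63) - p(59) + p(50) + p(45) - p(34) - p(28) + p(15) + p(8)
= 26543660 + 23338469 - 15796476 - 12132164 + 6185689 + 4087968 - 1505499 - 831820 + 204226 + 89134 - 12310 - 3718 + 176 + 22
= 30167357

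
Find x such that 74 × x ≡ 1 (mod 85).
54

gcd(74, 85) = 1, so the inverse exists.
Extended Euclidean algorithm on (85, 74):
85 = 1 × 74 + 11  ⟹  11 = (1)·85 + (-1)·74
74 = 6 × 11 + 8  ⟹  8 = (-6)·85 + (7)·74
11 = 1 × 8 + 3  ⟹  3 = (7)·85 + (-8)·74
8 = 2 × 3 + 2  ⟹  2 = (-20)·85 + (23)·74
3 = 1 × 2 + 1  ⟹  1 = (27)·85 + (-31)·74
So (-31)·74 ≡ 1 (mod 85), i.e. 74^(-1) ≡ -31 ≡ 54 (mod 85).
Check: 74 × 54 = 3996 ≡ 1 (mod 85)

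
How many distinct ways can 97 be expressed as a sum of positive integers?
133230930

p(n) counts ways to write n as a sum of positive integers (order ignored).
Euler's pentagonal recurrence: p(k) = p(k-1) + p(k-2) - p(k-5) - p(k-7) + p(k-12) + p(k-15) - ... (offsets j(3j∓1)/2, signs ++--, p(0)=1, p(<0)=0).
DP table for k = 0..96: p(0)=1, p(1)=1, p(2)=2, p(3)=3, p(4)=5, p(5)=7, p(6)=11, p(7)=15, p(8)=22, p(9)=30, p(10)=42, p(11)=56, p(12)=77, p(13)=101, p(14)=135, p(15)=176, p(16)=231, p(17)=297, p(18)=385, p(19)=490, p(20)=627, p(21)=792, p(22)=1002, p(23)=1255, p(24)=1575, p(25)=1958, p(26)=2436, p(27)=3010, p(28)=3718, p(29)=4565, p(30)=5604, p(31)=6842, p(32)=8349, p(33)=10143, p(34)=12310, p(35)=14883, p(36)=17977, p(37)=21637, p(38)=26015, p(39)=31185, p(40)=37338, p(41)=44583, p(42)=53174, p(43)=63261, p(44)=75175, p(45)=89134, p(46)=105558, p(47)=124754, p(48)=147273, p(49)=173525, p(50)=204226, p(51)=239943, p(52)=281589, p(53)=329931, p(54)=386155, p(55)=451276, p(56)=526823, p(57)=614154, p(58)=715220, p(59)=831820, p(60)=966467, p(61)=1121505, p(62)=1300156, p(63)=1505499, p(64)=1741630, p(65)=2012558, p(66)=2323520, p(67)=2679689, p(68)=3087735, p(69)=3554345, p(70)=4087968, p(71)=4697205, p(72)=5392783, p(73)=6185689, p(74)=7089500, p(75)=8118264, p(76)=9289091, p(77)=10619863, p(78)=12132164, p(79)=13848650, p(80)=15796476, p(81)=18004327, p(82)=20506255, p(83)=23338469, p(84)=26543660, p(85)=30167357, p(86)=34262962, p(87)=38887673, p(88)=44108109, p(89)=49995925, p(90)=56634173, p(91)=64112359, p(92)=72533807, p(93)=82010177, p(94)=92669720, p(95)=104651419, p(96)=118114304.
Final step: p(97) = p(96) + p(95) - p(92) - p(90) + p(85) + p(82) - p(75) - p(71) + p(62) + p(57) - p(46) - p(40) + p(27) + p(20) - p(5)
= 118114304 + 104651419 - 72533807 - 56634173 + 30167357 + 20506255 - 8118264 - 4697205 + 1300156 + 614154 - 105558 - 37338 + 3010 + 627 - 7
= 133230930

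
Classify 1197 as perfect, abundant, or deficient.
deficient

Proper divisors of 1197: sum = 1 + 3 + 7 + 9 + 19 + 21 + 57 + 63 + 133 + 171 + 399 = 883
Since 883 < 1197, 1197 is deficient.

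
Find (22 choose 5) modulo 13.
9

Using Lucas' theorem:
Write n=22 and k=5 in base 13:
n in base 13: [1, 9]
k in base 13: [0, 5]
C(22,5) mod 13 = ∏ C(n_i, k_i) mod 13
Digit binomials (mod 13): C(1,0) = 1; C(9,5) = 126 ≡ 9
Product: 1 × 9 = 9 ≡ 9 (mod 13)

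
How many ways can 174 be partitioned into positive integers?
397125074750

p(n) counts ways to write n as a sum of positive integers (order ignored).
Euler's pentagonal recurrence: p(k) = p(k-1) + p(k-2) - p(k-5) - p(k-7) + p(k-12) + p(k-15) - ... (offsets j(3j∓1)/2, signs ++--, p(0)=1, p(<0)=0).
DP table for k = 0..173: p(0)=1, p(1)=1, p(2)=2, p(3)=3, p(4)=5, p(5)=7, p(6)=11, p(7)=15, p(8)=22, p(9)=30, p(10)=42, p(11)=56, p(12)=77, p(13)=101, p(14)=135, p(15)=176, p(16)=231, p(17)=297, p(18)=385, p(19)=490, p(20)=627, p(21)=792, p(22)=1002, p(23)=1255, p(24)=1575, p(25)=1958, p(26)=2436, p(27)=3010, p(28)=3718, p(29)=4565, p(30)=5604, p(31)=6842, p(32)=8349, p(33)=10143, p(34)=12310, p(35)=14883, p(36)=17977, p(37)=21637, p(38)=26015, p(39)=31185, p(40)=37338, p(41)=44583, p(42)=53174, p(43)=63261, p(44)=75175, p(45)=89134, p(46)=105558, p(47)=124754, p(48)=147273, p(49)=173525, p(50)=204226, p(51)=239943, p(52)=281589, p(53)=329931, p(54)=386155, p(55)=451276, p(56)=526823, p(57)=614154, p(58)=715220, p(59)=831820, p(60)=966467, p(61)=1121505, p(62)=1300156, p(63)=1505499, p(64)=1741630, p(65)=2012558, p(66)=2323520, p(67)=2679689, p(68)=3087735, p(69)=3554345, p(70)=4087968, p(71)=4697205, p(72)=5392783, p(73)=6185689, p(74)=7089500, p(75)=8118264, p(76)=9289091, p(77)=10619863, p(78)=12132164, p(79)=13848650, p(80)=15796476, p(81)=18004327, p(82)=20506255, p(83)=23338469, p(84)=26543660, p(85)=30167357, p(86)=34262962, p(87)=38887673, p(88)=44108109, p(89)=49995925, p(90)=56634173, p(91)=64112359, p(92)=72533807, p(93)=82010177, p(94)=92669720, p(95)=104651419, p(96)=118114304, p(97)=133230930, p(98)=150198136, p(99)=169229875, p(100)=190569292, p(101)=214481126, p(102)=241265379, p(103)=271248950, p(104)=304801365, p(105)=342325709, p(106)=384276336, p(107)=431149389, p(108)=483502844, p(109)=541946240, p(110)=607163746, p(111)=679903203, p(112)=761002156, p(113)=851376628, p(114)=952050665, p(115)=1064144451, p(116)=1188908248, p(117)=1327710076, p(118)=1482074143, p(119)=1653668665, p(120)=1844349560, p(121)=2056148051, p(122)=2291320912, p(123)=2552338241, p(124)=2841940500, p(125)=3163127352, p(126)=3519222692, p(127)=3913864295, p(128)=4351078600, p(129)=4835271870, p(130)=5371315400, p(131)=5964539504, p(132)=6620830889, p(133)=7346629512, p(134)=8149040695, p(135)=9035836076, p(136)=10015581680, p(137)=11097645016, p(138)=12292341831, p(139)=13610949895, p(140)=15065878135, p(141)=16670689208, p(142)=18440293320, p(143)=20390982757, p(144)=22540654445, p(145)=24908858009, p(146)=27517052599, p(147)=30388671978, p(148)=33549419497, p(149)=37027355200, p(150)=40853235313, p(151)=45060624582, p(152)=49686288421, p(153)=54770336324, p(154)=60356673280, p(155)=66493182097, p(156)=73232243759, p(157)=80630964769, p(158)=88751778802, p(159)=97662728555, p(160)=107438159466, p(161)=118159068427, p(162)=129913904637, p(163)=142798995930, p(164)=156919475295, p(165)=172389800255, p(166)=189334822579, p(167)=207890420102, p(168)=228204732751, p(169)=250438925115, p(170)=274768617130, p(171)=301384802048, p(172)=330495499613, p(173)=362326859895.
Final step: p(174) = p(173) + p(172) - p(169) - p(167) + p(162) + p(159) - p(152) - p(148) + p(139) + p(134) - p(123) - p(117) + p(104) + p(97) - p(82) - p(74) + p(57) + p(48) - p(29) - p(19)
= 362326859895 + 330495499613 - 250438925115 - 207890420102 + 129913904637 + 97662728555 - 49686288421 - 33549419497 + 13610949895 + 8149040695 - 2552338241 - 1327710076 + 304801365 + 133230930 - 20506255 - 7089500 + 614154 + 147273 - 4565 - 490
= 397125074750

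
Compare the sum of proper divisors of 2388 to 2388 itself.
abundant

Proper divisors of 2388: sum = 1 + 2 + 3 + 4 + 6 + 12 + 199 + 398 + 597 + 796 + 1194 = 3212
Since 3212 > 2388, 2388 is abundant.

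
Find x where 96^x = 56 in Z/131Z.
57

Baby-step giant-step with step n = ⌈√131⌉ = 12.
Baby steps 96^j mod 131 (j:value) for j=0..11: 0:1, 1:96, 2:46, 3:93, 4:20, 5:86, 6:3, 7:26, 8:7, 9:17, 10:60, 11:127.
Giant-step multiplier: 96^(-12) ≡ 96^(130-12) = 96^118 ≡ 102 (mod 131).
Giant steps γ_i = 56·102^i mod 131: γ_0=56, γ_1=79, γ_2=67, γ_3=22, γ_4=17 (in table at j=9).
x = i·n + j = 4·12 + 9 = 57.
Check: 96^57 ≡ 56 (mod 131).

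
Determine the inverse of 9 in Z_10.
9

gcd(9, 10) = 1, so the inverse exists.
Extended Euclidean algorithm on (10, 9):
10 = 1 × 9 + 1  ⟹  1 = (1)·10 + (-1)·9
So (-1)·9 ≡ 1 (mod 10), i.e. 9^(-1) ≡ -1 ≡ 9 (mod 10).
Check: 9 × 9 = 81 ≡ 1 (mod 10)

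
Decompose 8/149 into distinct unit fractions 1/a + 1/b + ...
1/19 + 1/944 + 1/2672464

Greedy algorithm:
8/149: ceiling(149/8) = 19, use 1/19
3/2831: ceiling(2831/3) = 944, use 1/944
1/2672464: ceiling(2672464/1) = 2672464, use 1/2672464
Result: 8/149 = 1/19 + 1/944 + 1/2672464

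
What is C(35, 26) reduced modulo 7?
0

Using Lucas' theorem:
Write n=35 and k=26 in base 7:
n in base 7: [5, 0]
k in base 7: [3, 5]
C(35,26) mod 7 = ∏ C(n_i, k_i) mod 7
Digit binomials (mod 7): C(5,3) = 10 ≡ 3; C(0,5) = 0 (k_i > n_i)
Product: 3 × 0 = 0 ≡ 0 (mod 7)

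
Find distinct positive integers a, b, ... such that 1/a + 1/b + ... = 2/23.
1/12 + 1/276

Greedy algorithm:
2/23: ceiling(23/2) = 12, use 1/12
1/276: ceiling(276/1) = 276, use 1/276
Result: 2/23 = 1/12 + 1/276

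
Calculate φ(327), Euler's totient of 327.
216

327 = 3 × 109
φ(n) = n × ∏(1 - 1/p) for each prime p dividing n
φ(327) = 327 × (1 - 1/3) × (1 - 1/109) = 216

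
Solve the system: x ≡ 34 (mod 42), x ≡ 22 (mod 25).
622

Using Chinese Remainder Theorem:
M = 42 × 25 = 1050
M1 = 25, M2 = 42
y1 = 25^(-1) mod 42 = 37
y2 = 42^(-1) mod 25 = 3
x = (34×25×37 + 22×42×3) mod 1050 = 622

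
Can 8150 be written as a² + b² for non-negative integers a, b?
Not possible

Factorization: 8150 = 2 × 5^2 × 163
By Fermat: n is sum of two squares iff every prime p ≡ 3 (mod 4) appears to even power.
Prime(s) ≡ 3 (mod 4) with odd exponent: [(163, 1)]
Therefore 8150 cannot be expressed as a² + b².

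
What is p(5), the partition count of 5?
7

p(n) counts ways to write n as a sum of positive integers (order ignored).
Examples: 5; 4 + 1; 3 + 2; 3 + 1 + 1; 2 + 2 + 1; ... (7 total)
p(5) = 7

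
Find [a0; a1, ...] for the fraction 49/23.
[2; 7, 1, 2]

Euclidean algorithm steps:
49 = 2 × 23 + 3
23 = 7 × 3 + 2
3 = 1 × 2 + 1
2 = 2 × 1 + 0
Continued fraction: [2; 7, 1, 2]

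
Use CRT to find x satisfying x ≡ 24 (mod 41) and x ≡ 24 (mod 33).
24

Using Chinese Remainder Theorem:
M = 41 × 33 = 1353
M1 = 33, M2 = 41
y1 = 33^(-1) mod 41 = 5
y2 = 41^(-1) mod 33 = 29
x = (24×33×5 + 24×41×29) mod 1353 = 24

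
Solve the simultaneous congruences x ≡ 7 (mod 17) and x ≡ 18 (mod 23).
41

Using Chinese Remainder Theorem:
M = 17 × 23 = 391
M1 = 23, M2 = 17
y1 = 23^(-1) mod 17 = 3
y2 = 17^(-1) mod 23 = 19
x = (7×23×3 + 18×17×19) mod 391 = 41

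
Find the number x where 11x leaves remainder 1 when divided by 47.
30

gcd(11, 47) = 1, so the inverse exists.
Extended Euclidean algorithm on (47, 11):
47 = 4 × 11 + 3  ⟹  3 = (1)·47 + (-4)·11
11 = 3 × 3 + 2  ⟹  2 = (-3)·47 + (13)·11
3 = 1 × 2 + 1  ⟹  1 = (4)·47 + (-17)·11
So (-17)·11 ≡ 1 (mod 47), i.e. 11^(-1) ≡ -17 ≡ 30 (mod 47).
Check: 11 × 30 = 330 ≡ 1 (mod 47)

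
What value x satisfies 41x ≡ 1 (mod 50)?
11

gcd(41, 50) = 1, so the inverse exists.
Extended Euclidean algorithm on (50, 41):
50 = 1 × 41 + 9  ⟹  9 = (1)·50 + (-1)·41
41 = 4 × 9 + 5  ⟹  5 = (-4)·50 + (5)·41
9 = 1 × 5 + 4  ⟹  4 = (5)·50 + (-6)·41
5 = 1 × 4 + 1  ⟹  1 = (-9)·50 + (11)·41
So (11)·41 ≡ 1 (mod 50), i.e. 41^(-1) ≡ 11 (mod 50).
Check: 41 × 11 = 451 ≡ 1 (mod 50)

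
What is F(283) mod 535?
112

Matrix identity: Q^n = [[F_(n+1), F_n], [F_n, F_(n-1)]] with Q = [[1,1],[1,0]].
n = 283 = 100011011₂. Square-and-multiply, entries mod 535:
Q^1 = [[1,1],[1,0]]
Q^2 = (Q^1)² = [[2,1],[1,1]]
Q^4 = (Q^2)² = [[5,3],[3,2]]
Q^8 = (Q^4)² = [[34,21],[21,13]]
Q^17 = (Q^8)²·Q = [[444,527],[527,452]]
Q^35 = (Q^17)²·Q = [[107,320],[320,322]]
Q^70 = (Q^35)² = [[429,320],[320,109]]
Q^141 = (Q^70)²·Q = [[106,216],[216,425]]
Q^283 = (Q^141)²·Q = [[318,112],[112,206]]
F_283 mod 535 = Q^283[0][1] = 112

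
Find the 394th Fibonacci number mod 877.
147

Matrix identity: Q^n = [[F_(n+1), F_n], [F_n, F_(n-1)]] with Q = [[1,1],[1,0]].
n = 394 = 110001010₂. Square-and-multiply, entries mod 877:
Q^1 = [[1,1],[1,0]]
Q^3 = (Q^1)²·Q = [[3,2],[2,1]]
Q^6 = (Q^3)² = [[13,8],[8,5]]
Q^12 = (Q^6)² = [[233,144],[144,89]]
Q^24 = (Q^12)² = [[480,764],[764,593]]
Q^49 = (Q^24)²·Q = [[17,240],[240,654]]
Q^98 = (Q^49)² = [[7,549],[549,335]]
Q^197 = (Q^98)²·Q = [[719,639],[639,80]]
Q^394 = (Q^197)² = [[47,147],[147,777]]
F_394 mod 877 = Q^394[0][1] = 147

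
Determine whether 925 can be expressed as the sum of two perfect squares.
5² + 30² (a=5, b=30)

Factorization: 925 = 5^2 × 37
By Fermat: n is sum of two squares iff every prime p ≡ 3 (mod 4) appears to even power.
All primes ≡ 3 (mod 4) appear to even power.
Search a = 0, 1, 2, … for 925 - a² a perfect square: first hit at a = 5: 925 - 25 = 900 = 30².
925 = 5² + 30² = 25 + 900 ✓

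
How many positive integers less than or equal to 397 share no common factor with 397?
396

397 = 397
φ(n) = n × ∏(1 - 1/p) for each prime p dividing n
φ(397) = 397 × (1 - 1/397) = 396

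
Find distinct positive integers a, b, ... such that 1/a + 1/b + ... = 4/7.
1/2 + 1/14

Greedy algorithm:
4/7: ceiling(7/4) = 2, use 1/2
1/14: ceiling(14/1) = 14, use 1/14
Result: 4/7 = 1/2 + 1/14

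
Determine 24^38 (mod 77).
58

Repeated squaring. Binary of 38 = 100110.
24^1 ≡ 24 (mod 77); 24^2 ≡ 37 (mod 77); 24^4 ≡ 60 (mod 77); 24^8 ≡ 58 (mod 77); 24^16 ≡ 53 (mod 77); 24^32 ≡ 37 (mod 77)
24^38 = 24^2 × 24^4 × 24^32 ≡ 58 (mod 77)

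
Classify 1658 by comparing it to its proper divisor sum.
deficient

Proper divisors of 1658: sum = 1 + 2 + 829 = 832
Since 832 < 1658, 1658 is deficient.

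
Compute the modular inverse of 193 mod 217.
9

gcd(193, 217) = 1, so the inverse exists.
Extended Euclidean algorithm on (217, 193):
217 = 1 × 193 + 24  ⟹  24 = (1)·217 + (-1)·193
193 = 8 × 24 + 1  ⟹  1 = (-8)·217 + (9)·193
So (9)·193 ≡ 1 (mod 217), i.e. 193^(-1) ≡ 9 (mod 217).
Check: 193 × 9 = 1737 ≡ 1 (mod 217)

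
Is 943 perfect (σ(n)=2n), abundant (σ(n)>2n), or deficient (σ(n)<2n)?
deficient

Proper divisors of 943: sum = 1 + 23 + 41 = 65
Since 65 < 943, 943 is deficient.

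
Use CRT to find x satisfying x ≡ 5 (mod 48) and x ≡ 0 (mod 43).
2021

Using Chinese Remainder Theorem:
M = 48 × 43 = 2064
M1 = 43, M2 = 48
y1 = 43^(-1) mod 48 = 19
y2 = 48^(-1) mod 43 = 26
x = (5×43×19 + 0×48×26) mod 2064 = 2021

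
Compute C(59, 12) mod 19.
0

Using Lucas' theorem:
Write n=59 and k=12 in base 19:
n in base 19: [3, 2]
k in base 19: [0, 12]
C(59,12) mod 19 = ∏ C(n_i, k_i) mod 19
Digit binomials (mod 19): C(3,0) = 1; C(2,12) = 0 (k_i > n_i)
Product: 1 × 0 = 0 ≡ 0 (mod 19)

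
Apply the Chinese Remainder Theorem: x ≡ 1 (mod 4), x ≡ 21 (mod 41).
21

Using Chinese Remainder Theorem:
M = 4 × 41 = 164
M1 = 41, M2 = 4
y1 = 41^(-1) mod 4 = 1
y2 = 4^(-1) mod 41 = 31
x = (1×41×1 + 21×4×31) mod 164 = 21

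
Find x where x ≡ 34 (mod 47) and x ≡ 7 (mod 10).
457

Using Chinese Remainder Theorem:
M = 47 × 10 = 470
M1 = 10, M2 = 47
y1 = 10^(-1) mod 47 = 33
y2 = 47^(-1) mod 10 = 3
x = (34×10×33 + 7×47×3) mod 470 = 457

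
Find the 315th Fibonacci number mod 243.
209

Matrix identity: Q^n = [[F_(n+1), F_n], [F_n, F_(n-1)]] with Q = [[1,1],[1,0]].
n = 315 = 100111011₂. Square-and-multiply, entries mod 243:
Q^1 = [[1,1],[1,0]]
Q^2 = (Q^1)² = [[2,1],[1,1]]
Q^4 = (Q^2)² = [[5,3],[3,2]]
Q^9 = (Q^4)²·Q = [[55,34],[34,21]]
Q^19 = (Q^9)²·Q = [[204,50],[50,154]]
Q^39 = (Q^19)²·Q = [[51,133],[133,161]]
Q^78 = (Q^39)² = [[121,8],[8,113]]
Q^157 = (Q^78)²·Q = [[53,125],[125,171]]
Q^315 = (Q^157)²·Q = [[21,209],[209,55]]
F_315 mod 243 = Q^315[0][1] = 209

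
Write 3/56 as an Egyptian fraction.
1/19 + 1/1064

Greedy algorithm:
3/56: ceiling(56/3) = 19, use 1/19
1/1064: ceiling(1064/1) = 1064, use 1/1064
Result: 3/56 = 1/19 + 1/1064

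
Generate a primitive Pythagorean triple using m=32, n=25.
(399, 1600, 1649)

Euclid's formula: a = m² - n², b = 2mn, c = m² + n²
m = 32, n = 25
a = 32² - 25² = 1024 - 625 = 399
b = 2 × 32 × 25 = 1600
c = 32² + 25² = 1024 + 625 = 1649
Verification: 399² + 1600² = 159201 + 2560000 = 2719201 = 1649² ✓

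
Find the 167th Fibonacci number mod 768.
145

Matrix identity: Q^n = [[F_(n+1), F_n], [F_n, F_(n-1)]] with Q = [[1,1],[1,0]].
n = 167 = 10100111₂. Square-and-multiply, entries mod 768:
Q^1 = [[1,1],[1,0]]
Q^2 = (Q^1)² = [[2,1],[1,1]]
Q^5 = (Q^2)²·Q = [[8,5],[5,3]]
Q^10 = (Q^5)² = [[89,55],[55,34]]
Q^20 = (Q^10)² = [[194,621],[621,341]]
Q^41 = (Q^20)²·Q = [[568,109],[109,459]]
Q^83 = (Q^41)²·Q = [[240,425],[425,583]]
Q^167 = (Q^83)²·Q = [[480,145],[145,335]]
F_167 mod 768 = Q^167[0][1] = 145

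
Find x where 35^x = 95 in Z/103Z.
57

Baby-step giant-step with step n = ⌈√103⌉ = 11.
Baby steps 35^j mod 103 (j:value) for j=0..10: 0:1, 1:35, 2:92, 3:27, 4:18, 5:12, 6:8, 7:74, 8:15, 9:10, 10:41.
Giant-step multiplier: 35^(-11) ≡ 35^(102-11) = 35^91 ≡ 44 (mod 103).
Giant steps γ_i = 95·44^i mod 103: γ_0=95, γ_1=60, γ_2=65, γ_3=79, γ_4=77, γ_5=92 (in table at j=2).
x = i·n + j = 5·11 + 2 = 57.
Check: 35^57 ≡ 95 (mod 103).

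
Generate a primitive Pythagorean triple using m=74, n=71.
(435, 10508, 10517)

Euclid's formula: a = m² - n², b = 2mn, c = m² + n²
m = 74, n = 71
a = 74² - 71² = 5476 - 5041 = 435
b = 2 × 74 × 71 = 10508
c = 74² + 71² = 5476 + 5041 = 10517
Verification: 435² + 10508² = 189225 + 110418064 = 110607289 = 10517² ✓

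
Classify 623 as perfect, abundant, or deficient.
deficient

Proper divisors of 623: sum = 1 + 7 + 89 = 97
Since 97 < 623, 623 is deficient.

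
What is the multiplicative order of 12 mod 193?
24

193 is prime, so ord(12) divides φ(193) = 192.
Divisors of 192: 1, 2, 3, 4, 6, 8, 12, 16, 24, 32, 48, 64, 96, 192.
Repeated squaring: 12^1 ≡ 12, 12^2 ≡ 144, 12^4 ≡ 85, 12^8 ≡ 84, 12^16 ≡ 108, 12^32 ≡ 84, 12^64 ≡ 108, 12^128 ≡ 84 (mod 193).
Test 12^d mod 193 for each divisor d in increasing order:
12^1 ≡ 12
12^2 ≡ 144
12^3 = 12^2·12^1 ≡ 184
12^4 ≡ 85
12^6 = 12^4·12^2 ≡ 81
12^8 ≡ 84
12^12 = 12^8·12^4 ≡ 192
12^16 ≡ 108
12^24 = 12^16·12^8 ≡ 1  ← first divisor giving 1
The order is 24.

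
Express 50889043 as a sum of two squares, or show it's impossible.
Not possible

Factorization: 50889043 = 83^3 × 89
By Fermat: n is sum of two squares iff every prime p ≡ 3 (mod 4) appears to even power.
Prime(s) ≡ 3 (mod 4) with odd exponent: [(83, 3)]
Therefore 50889043 cannot be expressed as a² + b².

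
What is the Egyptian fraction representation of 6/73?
1/13 + 1/190 + 1/180310

Greedy algorithm:
6/73: ceiling(73/6) = 13, use 1/13
5/949: ceiling(949/5) = 190, use 1/190
1/180310: ceiling(180310/1) = 180310, use 1/180310
Result: 6/73 = 1/13 + 1/190 + 1/180310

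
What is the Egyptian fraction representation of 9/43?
1/5 + 1/108 + 1/23220

Greedy algorithm:
9/43: ceiling(43/9) = 5, use 1/5
2/215: ceiling(215/2) = 108, use 1/108
1/23220: ceiling(23220/1) = 23220, use 1/23220
Result: 9/43 = 1/5 + 1/108 + 1/23220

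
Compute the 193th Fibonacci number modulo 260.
93

Matrix identity: Q^n = [[F_(n+1), F_n], [F_n, F_(n-1)]] with Q = [[1,1],[1,0]].
n = 193 = 11000001₂. Square-and-multiply, entries mod 260:
Q^1 = [[1,1],[1,0]]
Q^3 = (Q^1)²·Q = [[3,2],[2,1]]
Q^6 = (Q^3)² = [[13,8],[8,5]]
Q^12 = (Q^6)² = [[233,144],[144,89]]
Q^24 = (Q^12)² = [[145,88],[88,57]]
Q^48 = (Q^24)² = [[169,96],[96,73]]
Q^96 = (Q^48)² = [[77,92],[92,245]]
Q^193 = (Q^96)²·Q = [[77,93],[93,244]]
F_193 mod 260 = Q^193[0][1] = 93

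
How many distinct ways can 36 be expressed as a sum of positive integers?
17977

p(n) counts ways to write n as a sum of positive integers (order ignored).
Euler's pentagonal recurrence: p(k) = p(k-1) + p(k-2) - p(k-5) - p(k-7) + p(k-12) + p(k-15) - ... (offsets j(3j∓1)/2, signs ++--, p(0)=1, p(<0)=0).
DP table for k = 0..35: p(0)=1, p(1)=1, p(2)=2, p(3)=3, p(4)=5, p(5)=7, p(6)=11, p(7)=15, p(8)=22, p(9)=30, p(10)=42, p(11)=56, p(12)=77, p(13)=101, p(14)=135, p(15)=176, p(16)=231, p(17)=297, p(18)=385, p(19)=490, p(20)=627, p(21)=792, p(22)=1002, p(23)=1255, p(24)=1575, p(25)=1958, p(26)=2436, p(27)=3010, p(28)=3718, p(29)=4565, p(30)=5604, p(31)=6842, p(32)=8349, p(33)=10143, p(34)=12310, p(35)=14883.
Final step: p(36) = p(35) + p(34) - p(31) - p(29) + p(24) + p(21) - p(14) - p(10) + p(1)
= 14883 + 12310 - 6842 - 4565 + 1575 + 792 - 135 - 42 + 1
= 17977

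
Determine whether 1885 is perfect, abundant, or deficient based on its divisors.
deficient

Proper divisors of 1885: sum = 1 + 5 + 13 + 29 + 65 + 145 + 377 = 635
Since 635 < 1885, 1885 is deficient.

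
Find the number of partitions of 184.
980462880430

p(n) counts ways to write n as a sum of positive integers (order ignored).
Euler's pentagonal recurrence: p(k) = p(k-1) + p(k-2) - p(k-5) - p(k-7) + p(k-12) + p(k-15) - ... (offsets j(3j∓1)/2, signs ++--, p(0)=1, p(<0)=0).
DP table for k = 0..183: p(0)=1, p(1)=1, p(2)=2, p(3)=3, p(4)=5, p(5)=7, p(6)=11, p(7)=15, p(8)=22, p(9)=30, p(10)=42, p(11)=56, p(12)=77, p(13)=101, p(14)=135, p(15)=176, p(16)=231, p(17)=297, p(18)=385, p(19)=490, p(20)=627, p(21)=792, p(22)=1002, p(23)=1255, p(24)=1575, p(25)=1958, p(26)=2436, p(27)=3010, p(28)=3718, p(29)=4565, p(30)=5604, p(31)=6842, p(32)=8349, p(33)=10143, p(34)=12310, p(35)=14883, p(36)=17977, p(37)=21637, p(38)=26015, p(39)=31185, p(40)=37338, p(41)=44583, p(42)=53174, p(43)=63261, p(44)=75175, p(45)=89134, p(46)=105558, p(47)=124754, p(48)=147273, p(49)=173525, p(50)=204226, p(51)=239943, p(52)=281589, p(53)=329931, p(54)=386155, p(55)=451276, p(56)=526823, p(57)=614154, p(58)=715220, p(59)=831820, p(60)=966467, p(61)=1121505, p(62)=1300156, p(63)=1505499, p(64)=1741630, p(65)=2012558, p(66)=2323520, p(67)=2679689, p(68)=3087735, p(69)=3554345, p(70)=4087968, p(71)=4697205, p(72)=5392783, p(73)=6185689, p(74)=7089500, p(75)=8118264, p(76)=9289091, p(77)=10619863, p(78)=12132164, p(79)=13848650, p(80)=15796476, p(81)=18004327, p(82)=20506255, p(83)=23338469, p(84)=26543660, p(85)=30167357, p(86)=34262962, p(87)=38887673, p(88)=44108109, p(89)=49995925, p(90)=56634173, p(91)=64112359, p(92)=72533807, p(93)=82010177, p(94)=92669720, p(95)=104651419, p(96)=118114304, p(97)=133230930, p(98)=150198136, p(99)=169229875, p(100)=190569292, p(101)=214481126, p(102)=241265379, p(103)=271248950, p(104)=304801365, p(105)=342325709, p(106)=384276336, p(107)=431149389, p(108)=483502844, p(109)=541946240, p(110)=607163746, p(111)=679903203, p(112)=761002156, p(113)=851376628, p(114)=952050665, p(115)=1064144451, p(116)=1188908248, p(117)=1327710076, p(118)=1482074143, p(119)=1653668665, p(120)=1844349560, p(121)=2056148051, p(122)=2291320912, p(123)=2552338241, p(124)=2841940500, p(125)=3163127352, p(126)=3519222692, p(127)=3913864295, p(128)=4351078600, p(129)=4835271870, p(130)=5371315400, p(131)=5964539504, p(132)=6620830889, p(133)=7346629512, p(134)=8149040695, p(135)=9035836076, p(136)=10015581680, p(137)=11097645016, p(138)=12292341831, p(139)=13610949895, p(140)=15065878135, p(141)=16670689208, p(142)=18440293320, p(143)=20390982757, p(144)=22540654445, p(145)=24908858009, p(146)=27517052599, p(147)=30388671978, p(148)=33549419497, p(149)=37027355200, p(150)=40853235313, p(151)=45060624582, p(152)=49686288421, p(153)=54770336324, p(154)=60356673280, p(155)=66493182097, p(156)=73232243759, p(157)=80630964769, p(158)=88751778802, p(159)=97662728555, p(160)=107438159466, p(161)=118159068427, p(162)=129913904637, p(163)=142798995930, p(164)=156919475295, p(165)=172389800255, p(166)=189334822579, p(167)=207890420102, p(168)=228204732751, p(169)=250438925115, p(170)=274768617130, p(171)=301384802048, p(172)=330495499613, p(173)=362326859895, p(174)=397125074750, p(175)=435157697830, p(176)=476715857290, p(177)=522115831195, p(178)=571701605655, p(179)=625846753120, p(180)=684957390936, p(181)=749474411781, p(182)=819876908323, p(183)=896684817527.
Final step: p(184) = p(183) + p(182) - p(179) - p(177) + p(172) + p(169) - p(162) - p(158) + p(149) + p(144) - p(133) - p(127) + p(114) + p(107) - p(92) - p(84) + p(67) + p(58) - p(39) - p(29) + p(8)
= 896684817527 + 819876908323 - 625846753120 - 522115831195 + 330495499613 + 250438925115 - 129913904637 - 88751778802 + 37027355200 + 22540654445 - 7346629512 - 3913864295 + 952050665 + 431149389 - 72533807 - 26543660 + 2679689 + 715220 - 31185 - 4565 + 22
= 980462880430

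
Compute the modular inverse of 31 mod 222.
43

gcd(31, 222) = 1, so the inverse exists.
Extended Euclidean algorithm on (222, 31):
222 = 7 × 31 + 5  ⟹  5 = (1)·222 + (-7)·31
31 = 6 × 5 + 1  ⟹  1 = (-6)·222 + (43)·31
So (43)·31 ≡ 1 (mod 222), i.e. 31^(-1) ≡ 43 (mod 222).
Check: 31 × 43 = 1333 ≡ 1 (mod 222)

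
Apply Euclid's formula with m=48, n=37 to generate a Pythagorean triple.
(935, 3552, 3673)

Euclid's formula: a = m² - n², b = 2mn, c = m² + n²
m = 48, n = 37
a = 48² - 37² = 2304 - 1369 = 935
b = 2 × 48 × 37 = 3552
c = 48² + 37² = 2304 + 1369 = 3673
Verification: 935² + 3552² = 874225 + 12616704 = 13490929 = 3673² ✓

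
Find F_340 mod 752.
467

Matrix identity: Q^n = [[F_(n+1), F_n], [F_n, F_(n-1)]] with Q = [[1,1],[1,0]].
n = 340 = 101010100₂. Square-and-multiply, entries mod 752:
Q^1 = [[1,1],[1,0]]
Q^2 = (Q^1)² = [[2,1],[1,1]]
Q^5 = (Q^2)²·Q = [[8,5],[5,3]]
Q^10 = (Q^5)² = [[89,55],[55,34]]
Q^21 = (Q^10)²·Q = [[415,418],[418,749]]
Q^42 = (Q^21)² = [[277,8],[8,269]]
Q^85 = (Q^42)²·Q = [[697,89],[89,608]]
Q^170 = (Q^85)² = [[418,337],[337,81]]
Q^340 = (Q^170)² = [[277,467],[467,562]]
F_340 mod 752 = Q^340[0][1] = 467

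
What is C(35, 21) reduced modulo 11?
0

Using Lucas' theorem:
Write n=35 and k=21 in base 11:
n in base 11: [3, 2]
k in base 11: [1, 10]
C(35,21) mod 11 = ∏ C(n_i, k_i) mod 11
Digit binomials (mod 11): C(3,1) = 3; C(2,10) = 0 (k_i > n_i)
Product: 3 × 0 = 0 ≡ 0 (mod 11)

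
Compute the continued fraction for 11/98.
[0; 8, 1, 10]

Euclidean algorithm steps:
11 = 0 × 98 + 11
98 = 8 × 11 + 10
11 = 1 × 10 + 1
10 = 10 × 1 + 0
Continued fraction: [0; 8, 1, 10]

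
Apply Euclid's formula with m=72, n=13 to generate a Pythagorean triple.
(5015, 1872, 5353)

Euclid's formula: a = m² - n², b = 2mn, c = m² + n²
m = 72, n = 13
a = 72² - 13² = 5184 - 169 = 5015
b = 2 × 72 × 13 = 1872
c = 72² + 13² = 5184 + 169 = 5353
Verification: 5015² + 1872² = 25150225 + 3504384 = 28654609 = 5353² ✓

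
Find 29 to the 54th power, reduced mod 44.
25

Repeated squaring. Binary of 54 = 110110.
29^1 ≡ 29 (mod 44); 29^2 ≡ 5 (mod 44); 29^4 ≡ 25 (mod 44); 29^8 ≡ 9 (mod 44); 29^16 ≡ 37 (mod 44); 29^32 ≡ 5 (mod 44)
29^54 = 29^2 × 29^4 × 29^16 × 29^32 ≡ 25 (mod 44)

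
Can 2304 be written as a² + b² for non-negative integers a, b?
0² + 48² (a=0, b=48)

Factorization: 2304 = 2^8 × 3^2
By Fermat: n is sum of two squares iff every prime p ≡ 3 (mod 4) appears to even power.
All primes ≡ 3 (mod 4) appear to even power.
Search a = 0, 1, 2, … for 2304 - a² a perfect square: first hit at a = 0: 2304 - 0 = 2304 = 48².
2304 = 0² + 48² = 0 + 2304 ✓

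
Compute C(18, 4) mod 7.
1

Using Lucas' theorem:
Write n=18 and k=4 in base 7:
n in base 7: [2, 4]
k in base 7: [0, 4]
C(18,4) mod 7 = ∏ C(n_i, k_i) mod 7
Digit binomials (mod 7): C(2,0) = 1; C(4,4) = 1
Product: 1 × 1 = 1 ≡ 1 (mod 7)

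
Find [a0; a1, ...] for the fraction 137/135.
[1; 67, 2]

Euclidean algorithm steps:
137 = 1 × 135 + 2
135 = 67 × 2 + 1
2 = 2 × 1 + 0
Continued fraction: [1; 67, 2]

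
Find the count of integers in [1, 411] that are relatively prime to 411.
272

411 = 3 × 137
φ(n) = n × ∏(1 - 1/p) for each prime p dividing n
φ(411) = 411 × (1 - 1/3) × (1 - 1/137) = 272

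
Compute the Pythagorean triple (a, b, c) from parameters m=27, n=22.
(245, 1188, 1213)

Euclid's formula: a = m² - n², b = 2mn, c = m² + n²
m = 27, n = 22
a = 27² - 22² = 729 - 484 = 245
b = 2 × 27 × 22 = 1188
c = 27² + 22² = 729 + 484 = 1213
Verification: 245² + 1188² = 60025 + 1411344 = 1471369 = 1213² ✓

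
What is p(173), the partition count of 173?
362326859895

p(n) counts ways to write n as a sum of positive integers (order ignored).
Euler's pentagonal recurrence: p(k) = p(k-1) + p(k-2) - p(k-5) - p(k-7) + p(k-12) + p(k-15) - ... (offsets j(3j∓1)/2, signs ++--, p(0)=1, p(<0)=0).
DP table for k = 0..172: p(0)=1, p(1)=1, p(2)=2, p(3)=3, p(4)=5, p(5)=7, p(6)=11, p(7)=15, p(8)=22, p(9)=30, p(10)=42, p(11)=56, p(12)=77, p(13)=101, p(14)=135, p(15)=176, p(16)=231, p(17)=297, p(18)=385, p(19)=490, p(20)=627, p(21)=792, p(22)=1002, p(23)=1255, p(24)=1575, p(25)=1958, p(26)=2436, p(27)=3010, p(28)=3718, p(29)=4565, p(30)=5604, p(31)=6842, p(32)=8349, p(33)=10143, p(34)=12310, p(35)=14883, p(36)=17977, p(37)=21637, p(38)=26015, p(39)=31185, p(40)=37338, p(41)=44583, p(42)=53174, p(43)=63261, p(44)=75175, p(45)=89134, p(46)=105558, p(47)=124754, p(48)=147273, p(49)=173525, p(50)=204226, p(51)=239943, p(52)=281589, p(53)=329931, p(54)=386155, p(55)=451276, p(56)=526823, p(57)=614154, p(58)=715220, p(59)=831820, p(60)=966467, p(61)=1121505, p(62)=1300156, p(63)=1505499, p(64)=1741630, p(65)=2012558, p(66)=2323520, p(67)=2679689, p(68)=3087735, p(69)=3554345, p(70)=4087968, p(71)=4697205, p(72)=5392783, p(73)=6185689, p(74)=7089500, p(75)=8118264, p(76)=9289091, p(77)=10619863, p(78)=12132164, p(79)=13848650, p(80)=15796476, p(81)=18004327, p(82)=20506255, p(83)=23338469, p(84)=26543660, p(85)=30167357, p(86)=34262962, p(87)=38887673, p(88)=44108109, p(89)=49995925, p(90)=56634173, p(91)=64112359, p(92)=72533807, p(93)=82010177, p(94)=92669720, p(95)=104651419, p(96)=118114304, p(97)=133230930, p(98)=150198136, p(99)=169229875, p(100)=190569292, p(101)=214481126, p(102)=241265379, p(103)=271248950, p(104)=304801365, p(105)=342325709, p(106)=384276336, p(107)=431149389, p(108)=483502844, p(109)=541946240, p(110)=607163746, p(111)=679903203, p(112)=761002156, p(113)=851376628, p(114)=952050665, p(115)=1064144451, p(116)=1188908248, p(117)=1327710076, p(118)=1482074143, p(119)=1653668665, p(120)=1844349560, p(121)=2056148051, p(122)=2291320912, p(123)=2552338241, p(124)=2841940500, p(125)=3163127352, p(126)=3519222692, p(127)=3913864295, p(128)=4351078600, p(129)=4835271870, p(130)=5371315400, p(131)=5964539504, p(132)=6620830889, p(133)=7346629512, p(134)=8149040695, p(135)=9035836076, p(136)=10015581680, p(137)=11097645016, p(138)=12292341831, p(139)=13610949895, p(140)=15065878135, p(141)=16670689208, p(142)=18440293320, p(143)=20390982757, p(144)=22540654445, p(145)=24908858009, p(146)=27517052599, p(147)=30388671978, p(148)=33549419497, p(149)=37027355200, p(150)=40853235313, p(151)=45060624582, p(152)=49686288421, p(153)=54770336324, p(154)=60356673280, p(155)=66493182097, p(156)=73232243759, p(157)=80630964769, p(158)=88751778802, p(159)=97662728555, p(160)=107438159466, p(161)=118159068427, p(162)=129913904637, p(163)=142798995930, p(164)=156919475295, p(165)=172389800255, p(166)=189334822579, p(167)=207890420102, p(168)=228204732751, p(169)=250438925115, p(170)=274768617130, p(171)=301384802048, p(172)=330495499613.
Final step: p(173) = p(172) + p(171) - p(168) - p(166) + p(161) + p(158) - p(151) - p(147) + p(138) + p(133) - p(122) - p(116) + p(103) + p(96) - p(81) - p(73) + p(56) + p(47) - p(28) - p(18)
= 330495499613 + 301384802048 - 228204732751 - 189334822579 + 118159068427 + 88751778802 - 45060624582 - 30388671978 + 12292341831 + 7346629512 - 2291320912 - 1188908248 + 271248950 + 118114304 - 18004327 - 6185689 + 526823 + 124754 - 3718 - 385
= 362326859895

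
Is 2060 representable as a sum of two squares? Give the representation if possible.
Not possible

Factorization: 2060 = 2^2 × 5 × 103
By Fermat: n is sum of two squares iff every prime p ≡ 3 (mod 4) appears to even power.
Prime(s) ≡ 3 (mod 4) with odd exponent: [(103, 1)]
Therefore 2060 cannot be expressed as a² + b².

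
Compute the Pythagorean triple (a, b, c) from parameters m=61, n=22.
(3237, 2684, 4205)

Euclid's formula: a = m² - n², b = 2mn, c = m² + n²
m = 61, n = 22
a = 61² - 22² = 3721 - 484 = 3237
b = 2 × 61 × 22 = 2684
c = 61² + 22² = 3721 + 484 = 4205
Verification: 3237² + 2684² = 10478169 + 7203856 = 17682025 = 4205² ✓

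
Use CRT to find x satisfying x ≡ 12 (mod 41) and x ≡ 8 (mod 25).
258

Using Chinese Remainder Theorem:
M = 41 × 25 = 1025
M1 = 25, M2 = 41
y1 = 25^(-1) mod 41 = 23
y2 = 41^(-1) mod 25 = 11
x = (12×25×23 + 8×41×11) mod 1025 = 258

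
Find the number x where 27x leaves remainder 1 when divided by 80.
3

gcd(27, 80) = 1, so the inverse exists.
Extended Euclidean algorithm on (80, 27):
80 = 2 × 27 + 26  ⟹  26 = (1)·80 + (-2)·27
27 = 1 × 26 + 1  ⟹  1 = (-1)·80 + (3)·27
So (3)·27 ≡ 1 (mod 80), i.e. 27^(-1) ≡ 3 (mod 80).
Check: 27 × 3 = 81 ≡ 1 (mod 80)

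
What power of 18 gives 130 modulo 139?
65

Baby-step giant-step with step n = ⌈√139⌉ = 12.
Baby steps 18^j mod 139 (j:value) for j=0..11: 0:1, 1:18, 2:46, 3:133, 4:31, 5:2, 6:36, 7:92, 8:127, 9:62, 10:4, 11:72.
Giant-step multiplier: 18^(-12) ≡ 18^(138-12) = 18^126 ≡ 34 (mod 139).
Giant steps γ_i = 130·34^i mod 139: γ_0=130, γ_1=111, γ_2=21, γ_3=19, γ_4=90, γ_5=2 (in table at j=5).
x = i·n + j = 5·12 + 5 = 65.
Check: 18^65 ≡ 130 (mod 139).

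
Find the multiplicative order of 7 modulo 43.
6

43 is prime, so ord(7) divides φ(43) = 42.
Divisors of 42: 1, 2, 3, 6, 7, 14, 21, 42.
Repeated squaring: 7^1 ≡ 7, 7^2 ≡ 6, 7^4 ≡ 36, 7^8 ≡ 6, 7^16 ≡ 36, 7^32 ≡ 6 (mod 43).
Test 7^d mod 43 for each divisor d in increasing order:
7^1 ≡ 7
7^2 ≡ 6
7^3 = 7^2·7^1 ≡ 42
7^6 = 7^4·7^2 ≡ 1  ← first divisor giving 1
The order is 6.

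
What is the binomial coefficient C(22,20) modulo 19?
3

Using Lucas' theorem:
Write n=22 and k=20 in base 19:
n in base 19: [1, 3]
k in base 19: [1, 1]
C(22,20) mod 19 = ∏ C(n_i, k_i) mod 19
Digit binomials (mod 19): C(1,1) = 1; C(3,1) = 3
Product: 1 × 3 = 3 ≡ 3 (mod 19)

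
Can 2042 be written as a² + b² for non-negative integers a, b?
19² + 41² (a=19, b=41)

Factorization: 2042 = 2 × 1021
By Fermat: n is sum of two squares iff every prime p ≡ 3 (mod 4) appears to even power.
All primes ≡ 3 (mod 4) appear to even power.
Search a = 0, 1, 2, … for 2042 - a² a perfect square: first hit at a = 19: 2042 - 361 = 1681 = 41².
2042 = 19² + 41² = 361 + 1681 ✓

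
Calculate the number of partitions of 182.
819876908323

p(n) counts ways to write n as a sum of positive integers (order ignored).
Euler's pentagonal recurrence: p(k) = p(k-1) + p(k-2) - p(k-5) - p(k-7) + p(k-12) + p(k-15) - ... (offsets j(3j∓1)/2, signs ++--, p(0)=1, p(<0)=0).
DP table for k = 0..181: p(0)=1, p(1)=1, p(2)=2, p(3)=3, p(4)=5, p(5)=7, p(6)=11, p(7)=15, p(8)=22, p(9)=30, p(10)=42, p(11)=56, p(12)=77, p(13)=101, p(14)=135, p(15)=176, p(16)=231, p(17)=297, p(18)=385, p(19)=490, p(20)=627, p(21)=792, p(22)=1002, p(23)=1255, p(24)=1575, p(25)=1958, p(26)=2436, p(27)=3010, p(28)=3718, p(29)=4565, p(30)=5604, p(31)=6842, p(32)=8349, p(33)=10143, p(34)=12310, p(35)=14883, p(36)=17977, p(37)=21637, p(38)=26015, p(39)=31185, p(40)=37338, p(41)=44583, p(42)=53174, p(43)=63261, p(44)=75175, p(45)=89134, p(46)=105558, p(47)=124754, p(48)=147273, p(49)=173525, p(50)=204226, p(51)=239943, p(52)=281589, p(53)=329931, p(54)=386155, p(55)=451276, p(56)=526823, p(57)=614154, p(58)=715220, p(59)=831820, p(60)=966467, p(61)=1121505, p(62)=1300156, p(63)=1505499, p(64)=1741630, p(65)=2012558, p(66)=2323520, p(67)=2679689, p(68)=3087735, p(69)=3554345, p(70)=4087968, p(71)=4697205, p(72)=5392783, p(73)=6185689, p(74)=7089500, p(75)=8118264, p(76)=9289091, p(77)=10619863, p(78)=12132164, p(79)=13848650, p(80)=15796476, p(81)=18004327, p(82)=20506255, p(83)=23338469, p(84)=26543660, p(85)=30167357, p(86)=34262962, p(87)=38887673, p(88)=44108109, p(89)=49995925, p(90)=56634173, p(91)=64112359, p(92)=72533807, p(93)=82010177, p(94)=92669720, p(95)=104651419, p(96)=118114304, p(97)=133230930, p(98)=150198136, p(99)=169229875, p(100)=190569292, p(101)=214481126, p(102)=241265379, p(103)=271248950, p(104)=304801365, p(105)=342325709, p(106)=384276336, p(107)=431149389, p(108)=483502844, p(109)=541946240, p(110)=607163746, p(111)=679903203, p(112)=761002156, p(113)=851376628, p(114)=952050665, p(115)=1064144451, p(116)=1188908248, p(117)=1327710076, p(118)=1482074143, p(119)=1653668665, p(120)=1844349560, p(121)=2056148051, p(122)=2291320912, p(123)=2552338241, p(124)=2841940500, p(125)=3163127352, p(126)=3519222692, p(127)=3913864295, p(128)=4351078600, p(129)=4835271870, p(130)=5371315400, p(131)=5964539504, p(132)=6620830889, p(133)=7346629512, p(134)=8149040695, p(135)=9035836076, p(136)=10015581680, p(137)=11097645016, p(138)=12292341831, p(139)=13610949895, p(140)=15065878135, p(141)=16670689208, p(142)=18440293320, p(143)=20390982757, p(144)=22540654445, p(145)=24908858009, p(146)=27517052599, p(147)=30388671978, p(148)=33549419497, p(149)=37027355200, p(150)=40853235313, p(151)=45060624582, p(152)=49686288421, p(153)=54770336324, p(154)=60356673280, p(155)=66493182097, p(156)=73232243759, p(157)=80630964769, p(158)=88751778802, p(159)=97662728555, p(160)=107438159466, p(161)=118159068427, p(162)=129913904637, p(163)=142798995930, p(164)=156919475295, p(165)=172389800255, p(166)=189334822579, p(167)=207890420102, p(168)=228204732751, p(169)=250438925115, p(170)=274768617130, p(171)=301384802048, p(172)=330495499613, p(173)=362326859895, p(174)=397125074750, p(175)=435157697830, p(176)=476715857290, p(177)=522115831195, p(178)=571701605655, p(179)=625846753120, p(180)=684957390936, p(181)=749474411781.
Final step: p(182) = p(181) + p(180) - p(177) - p(175) + p(170) + p(167) - p(160) - p(156) + p(147) + p(142) - p(131) - p(125) + p(112) + p(105) - p(90) - p(82) + p(65) + p(56) - p(37) - p(27) + p(6)
= 749474411781 + 684957390936 - 522115831195 - 435157697830 + 274768617130 + 207890420102 - 107438159466 - 73232243759 + 30388671978 + 18440293320 - 5964539504 - 3163127352 + 761002156 + 342325709 - 56634173 - 20506255 + 2012558 + 526823 - 21637 - 3010 + 11
= 819876908323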